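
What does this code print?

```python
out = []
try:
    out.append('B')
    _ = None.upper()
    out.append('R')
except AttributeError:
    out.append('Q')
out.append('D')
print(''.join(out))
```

Execution trace: 'B' (try body) → 'Q' (except AttributeError) → 'D' (after the try/except). Output: BQD

Answer: BQD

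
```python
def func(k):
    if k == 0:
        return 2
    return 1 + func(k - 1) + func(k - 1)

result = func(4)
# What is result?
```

func(k) = 1 + 2·func(k-1), func(0)=2. Closed form: (2+1)·2^4 - 1 = 47.

Answer: 47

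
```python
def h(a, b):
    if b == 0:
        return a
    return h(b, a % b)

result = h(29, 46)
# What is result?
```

h(29, 46) -> h(46, 29) -> h(29, 17) -> h(17, 12) -> h(12, 5) -> h(5, 2) -> h(2, 1) -> h(1, 0) -> 1

Answer: 1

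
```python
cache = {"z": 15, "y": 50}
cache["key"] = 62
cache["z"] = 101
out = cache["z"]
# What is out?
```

Trace:
`cache = {"z": 15, "y": 50}` → cache = {'z': 15, 'y': 50}
`cache["key"] = 62` → cache = {'z': 15, 'y': 50, 'key': 62}
`cache["z"] = 101` → cache = {'z': 101, 'y': 50, 'key': 62}
`out = cache["z"]` → out = 101
So out = 101

Answer: 101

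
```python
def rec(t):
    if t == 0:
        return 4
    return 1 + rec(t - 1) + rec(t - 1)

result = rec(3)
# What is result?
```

rec(t) = 1 + 2·rec(t-1), rec(0)=4. Closed form: (4+1)·2^3 - 1 = 39.

Answer: 39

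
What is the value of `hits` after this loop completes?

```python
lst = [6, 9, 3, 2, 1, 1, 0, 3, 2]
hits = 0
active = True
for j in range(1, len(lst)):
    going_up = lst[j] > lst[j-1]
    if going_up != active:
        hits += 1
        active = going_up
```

Count direction changes in [6, 9, 3, 2, 1, 1, 0, 3, 2]
`hits` takes the values: 0 → 1 → 2 → 3

Answer: 3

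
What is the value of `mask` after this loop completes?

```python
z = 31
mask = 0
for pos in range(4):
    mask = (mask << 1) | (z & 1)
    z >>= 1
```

Reverse lowest 4 bits of 31
`mask` takes the values: 0 → 1 → 3 → 7 → 15

Answer: 15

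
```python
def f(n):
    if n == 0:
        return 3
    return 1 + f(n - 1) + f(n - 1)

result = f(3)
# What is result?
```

f(n) = 1 + 2·f(n-1), f(0)=3. Closed form: (3+1)·2^3 - 1 = 31.

Answer: 31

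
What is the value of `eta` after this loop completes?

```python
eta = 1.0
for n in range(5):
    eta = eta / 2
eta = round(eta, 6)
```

Halving LR 5 times: 1 / 2^5
`eta` takes the values: 1.0 → 0.5 → 0.25 → 0.125 → 0.0625 → 0.03125

Answer: 0.03125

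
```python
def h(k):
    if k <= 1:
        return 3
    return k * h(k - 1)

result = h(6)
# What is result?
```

h(6) = 6 * 5 * 4 * 3 * 2 * 3 = 2160

Answer: 2160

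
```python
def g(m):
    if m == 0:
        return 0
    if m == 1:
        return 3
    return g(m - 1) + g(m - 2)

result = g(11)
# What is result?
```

Build up from base cases: g(0)=0, g(1)=3, g(2)=3, g(3)=6, g(4)=9, g(5)=15, g(6)=24, ..., g(11)=267

Answer: 267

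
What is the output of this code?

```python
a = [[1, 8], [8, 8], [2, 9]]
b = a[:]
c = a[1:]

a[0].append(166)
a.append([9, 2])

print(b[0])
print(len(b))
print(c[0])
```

Key concept: slice with nested mutation.
Step by step:
`a = [[1, 8], [8, 8], [2, 9]]` → a = [[1, 8], [8, 8], [2, 9]]
`b = a[:]` → b = [[1, 8], [8, 8], [2, 9]]
`c = a[1:]` → c = [[8, 8], [2, 9]]
`a[0].append(166)` → a = [[1, 8, 166], [8, 8], [2, 9]]; b = [[1, 8, 166], [8, 8], [2, 9]]
`a.append([9, 2])` → a = [[1, 8, 166], [8, 8], [2, 9], [9, 2]]
`print(b[0])` → prints [1, 8, 166]
`print(len(b))` → prints 3
`print(c[0])` → prints [8, 8]

Answer:
[1, 8, 166]
3
[8, 8]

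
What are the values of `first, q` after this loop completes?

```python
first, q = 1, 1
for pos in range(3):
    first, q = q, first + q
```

Fibonacci: after 3 iterations
`first, q` takes the values: (1, 1) → (1, 2) → (2, 3) → (3, 5)

Answer: 3, 5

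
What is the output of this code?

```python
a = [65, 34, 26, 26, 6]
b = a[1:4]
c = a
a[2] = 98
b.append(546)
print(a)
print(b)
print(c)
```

Key concept: slice vs alias.
Step by step:
`a = [65, 34, 26, 26, 6]` → a = [65, 34, 26, 26, 6]
`b = a[1:4]` → b = [34, 26, 26]
`c = a` → c = [65, 34, 26, 26, 6] (same object as a)
`a[2] = 98` → a = [65, 34, 98, 26, 6] (same object as c); c = [65, 34, 98, 26, 6] (same object as a)
`b.append(546)` → b = [34, 26, 26, 546]
`print(a)` → prints [65, 34, 98, 26, 6]
`print(b)` → prints [34, 26, 26, 546]
`print(c)` → prints [65, 34, 98, 26, 6]

Answer:
[65, 34, 98, 26, 6]
[34, 26, 26, 546]
[65, 34, 98, 26, 6]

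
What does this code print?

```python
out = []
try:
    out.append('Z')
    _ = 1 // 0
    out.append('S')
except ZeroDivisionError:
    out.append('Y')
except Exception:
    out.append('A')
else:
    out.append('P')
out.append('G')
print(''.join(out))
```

Execution trace: 'Z' (try body) → 'Y' (except ZeroDivisionError) → 'G' (after the try/except). Output: ZYG

Answer: ZYG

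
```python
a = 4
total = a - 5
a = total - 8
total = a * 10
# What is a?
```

Trace:
`a = 4` → a = 4
`total = a - 5` → total = -1
`a = total - 8` → a = -9
`total = a * 10` → total = -90
So a = -9

Answer: -9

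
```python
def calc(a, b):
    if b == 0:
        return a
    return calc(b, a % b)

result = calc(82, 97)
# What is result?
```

calc(82, 97) -> calc(97, 82) -> calc(82, 15) -> calc(15, 7) -> calc(7, 1) -> calc(1, 0) -> 1

Answer: 1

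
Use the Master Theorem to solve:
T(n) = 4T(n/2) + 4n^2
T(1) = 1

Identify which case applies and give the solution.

a=4, b=2, f(n)=4n^2. log_2(4) = 2. Since c=2 = 2, Case 2 applies: T(n) = Θ(n^log_b(a) · log n) = O(n^2 log n).

Answer: O(n^2 log n) - Case 2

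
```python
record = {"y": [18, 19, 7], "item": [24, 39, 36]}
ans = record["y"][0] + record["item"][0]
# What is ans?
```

Trace:
`record = {"y": [18, 19, 7], "item": [24, 39, 36]}` → record = {'y': [18, 19, 7], 'item': [24, 39, 36]}
`ans = record["y"][0] + record["item"][0]` → ans = 42
So ans = 42

Answer: 42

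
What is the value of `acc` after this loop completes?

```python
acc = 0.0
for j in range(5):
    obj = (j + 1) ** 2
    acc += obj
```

Sum of squared losses 1² + 2² + ... + 5²
`acc` takes the values: 0.0 → 1.0 → 5.0 → 14.0 → 30.0 → 55.0

Answer: 55.0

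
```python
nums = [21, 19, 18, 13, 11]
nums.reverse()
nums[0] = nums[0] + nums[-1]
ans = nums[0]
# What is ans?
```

Trace:
`nums = [21, 19, 18, 13, 11]` → nums = [21, 19, 18, 13, 11]
`nums.reverse()` → nums = [11, 13, 18, 19, 21]
`nums[0] = nums[0] + nums[-1]` → nums = [32, 13, 18, 19, 21]
`ans = nums[0]` → ans = 32
So ans = 32

Answer: 32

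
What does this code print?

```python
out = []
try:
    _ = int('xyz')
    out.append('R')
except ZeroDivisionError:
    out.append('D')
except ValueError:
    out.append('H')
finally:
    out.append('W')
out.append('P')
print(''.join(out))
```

Execution trace: 'H' (except ValueError) → 'W' (finally) → 'P' (after the try/except). Output: HWP

Answer: HWP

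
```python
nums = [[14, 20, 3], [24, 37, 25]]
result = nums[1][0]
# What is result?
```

Trace:
`nums = [[14, 20, 3], [24, 37, 25]]` → nums = [[14, 20, 3], [24, 37, 25]]
`result = nums[1][0]` → result = 24
So result = 24

Answer: 24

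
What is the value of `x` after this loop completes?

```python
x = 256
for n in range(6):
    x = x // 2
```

Halve 6 times: 256 // 2^6 = 4
`x` takes the values: 256 → 128 → 64 → 32 → 16 → 8 → 4

Answer: 4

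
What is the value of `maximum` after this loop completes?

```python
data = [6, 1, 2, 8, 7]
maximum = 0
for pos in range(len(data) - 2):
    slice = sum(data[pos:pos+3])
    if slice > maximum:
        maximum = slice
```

Max sum of 3-element window in [6, 1, 2, 8, 7]
`maximum` takes the values: 0 → 9 → 11 → 17

Answer: 17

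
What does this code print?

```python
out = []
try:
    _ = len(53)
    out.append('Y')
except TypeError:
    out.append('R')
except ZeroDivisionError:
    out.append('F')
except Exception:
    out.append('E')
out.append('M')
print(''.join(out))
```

Execution trace: 'R' (except TypeError) → 'M' (after the try/except). Output: RM

Answer: RM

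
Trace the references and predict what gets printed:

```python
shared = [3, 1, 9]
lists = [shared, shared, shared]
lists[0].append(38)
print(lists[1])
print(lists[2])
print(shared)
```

Key concept: list of same reference.
Step by step:
`shared = [3, 1, 9]` → shared = [3, 1, 9]
`lists = [shared, shared, shared]` → lists = [[3, 1, 9], [3, 1, 9], [3, 1, 9]]
`lists[0].append(38)` → shared = [3, 1, 9, 38]; lists = [[3, 1, 9, 38], [3, 1, 9, 38], [3, 1, 9, 38]]
`print(lists[1])` → prints [3, 1, 9, 38]
`print(lists[2])` → prints [3, 1, 9, 38]
`print(shared)` → prints [3, 1, 9, 38]

Answer:
[3, 1, 9, 38]
[3, 1, 9, 38]
[3, 1, 9, 38]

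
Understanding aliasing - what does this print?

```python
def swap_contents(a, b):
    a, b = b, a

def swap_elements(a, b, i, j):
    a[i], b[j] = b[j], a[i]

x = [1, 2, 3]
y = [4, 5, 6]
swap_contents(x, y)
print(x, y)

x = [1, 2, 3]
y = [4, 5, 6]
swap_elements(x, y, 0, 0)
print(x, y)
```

Key concept: parameter rebinding vs mutation.
Step by step:
`x = [1, 2, 3]` → x = [1, 2, 3]
`y = [4, 5, 6]` → y = [4, 5, 6]
`swap_contents(x, y)` → no visible change to tracked variables
`print(x, y)` → prints [1, 2, 3] [4, 5, 6]
`x = [1, 2, 3]` → x = [1, 2, 3]
`y = [4, 5, 6]` → y = [4, 5, 6]
`swap_elements(x, y, 0, 0)` → x = [4, 2, 3]; y = [1, 5, 6]
`print(x, y)` → prints [4, 2, 3] [1, 5, 6]

Answer:
[1, 2, 3] [4, 5, 6]
[4, 2, 3] [1, 5, 6]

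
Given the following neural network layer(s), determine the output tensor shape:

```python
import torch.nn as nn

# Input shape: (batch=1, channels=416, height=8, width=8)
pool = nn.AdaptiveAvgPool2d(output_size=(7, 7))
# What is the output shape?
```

Input: (1, 416, 8, 8) -> Output: (1, 416, 7, 7)

Answer: (1, 416, 7, 7)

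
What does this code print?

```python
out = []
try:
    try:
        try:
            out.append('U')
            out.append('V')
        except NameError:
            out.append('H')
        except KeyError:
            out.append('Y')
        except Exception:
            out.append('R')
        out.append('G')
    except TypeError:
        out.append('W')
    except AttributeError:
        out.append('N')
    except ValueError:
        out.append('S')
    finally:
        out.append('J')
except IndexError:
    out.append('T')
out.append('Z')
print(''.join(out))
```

Execution trace: 'U' (inner try body) → 'V' (inner try body, no exception) → 'G' (try body, no exception) → 'J' (finally) → 'Z' (after the try/except). Output: UVGJZ

Answer: UVGJZ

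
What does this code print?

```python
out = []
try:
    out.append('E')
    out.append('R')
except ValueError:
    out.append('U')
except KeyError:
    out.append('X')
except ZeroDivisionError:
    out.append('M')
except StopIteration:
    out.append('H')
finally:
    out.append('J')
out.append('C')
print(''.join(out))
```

Execution trace: 'E' (try body) → 'R' (try body, no exception) → 'J' (finally) → 'C' (after the try/except). Output: ERJC

Answer: ERJC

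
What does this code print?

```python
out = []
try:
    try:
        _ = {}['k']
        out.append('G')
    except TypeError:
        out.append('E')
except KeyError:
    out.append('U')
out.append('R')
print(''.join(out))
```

Execution trace: 'U' (outer except KeyError) → 'R' (after the try/except). Output: UR

Answer: UR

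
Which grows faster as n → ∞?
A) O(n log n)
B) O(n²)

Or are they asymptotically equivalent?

O(n log n) vs O(n²): Higher order terms dominate.

Answer: B) O(n²) grows faster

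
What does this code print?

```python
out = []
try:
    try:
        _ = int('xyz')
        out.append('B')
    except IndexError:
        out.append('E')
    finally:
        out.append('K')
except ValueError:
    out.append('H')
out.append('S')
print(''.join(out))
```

Execution trace: 'K' (finally) → 'H' (outer except ValueError) → 'S' (after the try/except). Output: KHS

Answer: KHS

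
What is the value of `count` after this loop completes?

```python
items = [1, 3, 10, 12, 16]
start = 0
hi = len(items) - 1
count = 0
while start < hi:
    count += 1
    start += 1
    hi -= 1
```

Iterations until pointers meet (list length 5)
`count` takes the values: 0 → 1 → 2

Answer: 2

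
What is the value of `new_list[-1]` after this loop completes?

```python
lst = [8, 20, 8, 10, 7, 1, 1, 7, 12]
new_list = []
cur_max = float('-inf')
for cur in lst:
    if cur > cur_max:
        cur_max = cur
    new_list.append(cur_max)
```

Running max ends at 20
`new_list` takes the values: [] → [8] → [8, 20] → [8, 20, 20] → [8, 20, 20, 20] → [8, 20, 20, 20, 20] → [8, 20, 20, 20, 20, 20] → [8, 20, 20, 20, 20, 20, 20] → [8, 20, 20, 20, 20, 20, 20, 20] → [8, 20, 20, 20, 20, 20, 20, 20, 20]
So `new_list[-1]` = 20

Answer: 20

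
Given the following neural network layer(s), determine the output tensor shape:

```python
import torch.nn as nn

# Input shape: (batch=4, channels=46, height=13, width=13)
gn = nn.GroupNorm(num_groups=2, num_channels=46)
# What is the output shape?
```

Input: (4, 46, 13, 13) -> Output: (4, 46, 13, 13)

Answer: (4, 46, 13, 13)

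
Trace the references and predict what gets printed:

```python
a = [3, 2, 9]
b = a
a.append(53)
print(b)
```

Key concept: basic list aliasing.
Step by step:
`a = [3, 2, 9]` → a = [3, 2, 9]
`b = a` → b = [3, 2, 9] (same object as a)
`a.append(53)` → a = [3, 2, 9, 53] (same object as b); b = [3, 2, 9, 53] (same object as a)
`print(b)` → prints [3, 2, 9, 53]

Answer: [3, 2, 9, 53]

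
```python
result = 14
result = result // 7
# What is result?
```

Trace:
`result = 14` → result = 14
`result = result // 7` → result = 2
So result = 2

Answer: 2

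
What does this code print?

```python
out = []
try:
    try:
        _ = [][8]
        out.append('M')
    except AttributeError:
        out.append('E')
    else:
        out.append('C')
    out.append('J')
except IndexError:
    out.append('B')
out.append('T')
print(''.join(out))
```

Execution trace: 'B' (except IndexError) → 'T' (after the try/except). Output: BT

Answer: BT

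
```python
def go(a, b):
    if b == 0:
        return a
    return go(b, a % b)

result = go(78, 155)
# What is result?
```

go(78, 155) -> go(155, 78) -> go(78, 77) -> go(77, 1) -> go(1, 0) -> 1

Answer: 1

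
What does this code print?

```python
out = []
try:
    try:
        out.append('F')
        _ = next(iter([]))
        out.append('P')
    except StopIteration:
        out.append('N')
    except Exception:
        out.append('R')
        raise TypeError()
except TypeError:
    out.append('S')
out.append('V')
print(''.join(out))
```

Execution trace: 'F' (try body) → 'N' (except StopIteration) → 'V' (after the try/except). Output: FNV

Answer: FNV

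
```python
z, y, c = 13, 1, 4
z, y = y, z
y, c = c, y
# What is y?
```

Trace:
`z, y, c = 13, 1, 4` → z = 13; y = 1; c = 4
`z, y = y, z` → z = 1; y = 13
`y, c = c, y` → y = 4; c = 13
So y = 4

Answer: 4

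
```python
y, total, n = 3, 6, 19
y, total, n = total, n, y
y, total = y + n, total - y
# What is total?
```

Trace:
`y, total, n = 3, 6, 19` → y = 3; total = 6; n = 19
`y, total, n = total, n, y` → y = 6; total = 19; n = 3
`y, total = y + n, total - y` → y = 9; total = 13
So total = 13

Answer: 13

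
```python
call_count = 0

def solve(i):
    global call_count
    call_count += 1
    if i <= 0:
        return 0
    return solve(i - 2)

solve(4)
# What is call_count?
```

Linear recursion stepping by 2: 3 calls from i=4 down to ≤0.

Answer: 3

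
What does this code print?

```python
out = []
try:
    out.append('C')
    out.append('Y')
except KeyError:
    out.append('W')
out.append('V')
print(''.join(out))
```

Execution trace: 'C' (try body) → 'Y' (try body, no exception) → 'V' (after the try/except). Output: CYV

Answer: CYV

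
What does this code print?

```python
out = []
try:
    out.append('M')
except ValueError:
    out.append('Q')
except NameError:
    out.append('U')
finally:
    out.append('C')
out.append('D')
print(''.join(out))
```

Execution trace: 'M' (try body, no exception) → 'C' (finally) → 'D' (after the try/except). Output: MCD

Answer: MCD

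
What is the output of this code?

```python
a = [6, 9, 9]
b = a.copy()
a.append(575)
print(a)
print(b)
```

Key concept: list.copy() creates independent copy.
Step by step:
`a = [6, 9, 9]` → a = [6, 9, 9]
`b = a.copy()` → b = [6, 9, 9]
`a.append(575)` → a = [6, 9, 9, 575]
`print(a)` → prints [6, 9, 9, 575]
`print(b)` → prints [6, 9, 9]

Answer:
[6, 9, 9, 575]
[6, 9, 9]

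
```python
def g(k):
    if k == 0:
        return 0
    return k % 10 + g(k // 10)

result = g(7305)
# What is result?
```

Sum of digits of 7305: 5 + 0 + 3 + 7 = 15

Answer: 15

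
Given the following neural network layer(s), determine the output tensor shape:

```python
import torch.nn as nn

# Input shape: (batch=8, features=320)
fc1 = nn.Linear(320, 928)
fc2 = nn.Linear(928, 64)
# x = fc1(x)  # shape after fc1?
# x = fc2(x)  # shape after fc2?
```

Input: (8, 320) -> after fc1: (8, 928) -> Output: (8, 64)

Answer: (8, 64)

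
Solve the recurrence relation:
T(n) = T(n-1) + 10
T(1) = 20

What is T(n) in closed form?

Unrolling: T(n) = T(1) + 10·(n-1) = 20 + 10(n-1) = 10n + 10.

Answer: T(n) = 10n + 10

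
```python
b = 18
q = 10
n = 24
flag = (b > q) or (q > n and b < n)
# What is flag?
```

Trace:
`b = 18` → b = 18
`q = 10` → q = 10
`n = 24` → n = 24
`flag = (b > q) or (q > n and b < n)` → flag = True
So flag = True

Answer: True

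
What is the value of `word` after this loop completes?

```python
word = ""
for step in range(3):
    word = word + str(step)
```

Concatenate digits 0 to 2
`word` takes the values: "" → "0" → "01" → "012"

Answer: "012"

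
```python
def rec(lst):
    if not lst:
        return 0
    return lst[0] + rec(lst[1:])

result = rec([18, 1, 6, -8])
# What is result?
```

18 + 1 + 6 + (-8) + 0 = 17

Answer: 17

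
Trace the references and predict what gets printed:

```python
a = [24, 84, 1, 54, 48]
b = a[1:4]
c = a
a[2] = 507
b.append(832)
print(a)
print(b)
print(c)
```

Key concept: slice vs alias.
Step by step:
`a = [24, 84, 1, 54, 48]` → a = [24, 84, 1, 54, 48]
`b = a[1:4]` → b = [84, 1, 54]
`c = a` → c = [24, 84, 1, 54, 48] (same object as a)
`a[2] = 507` → a = [24, 84, 507, 54, 48] (same object as c); c = [24, 84, 507, 54, 48] (same object as a)
`b.append(832)` → b = [84, 1, 54, 832]
`print(a)` → prints [24, 84, 507, 54, 48]
`print(b)` → prints [84, 1, 54, 832]
`print(c)` → prints [24, 84, 507, 54, 48]

Answer:
[24, 84, 507, 54, 48]
[84, 1, 54, 832]
[24, 84, 507, 54, 48]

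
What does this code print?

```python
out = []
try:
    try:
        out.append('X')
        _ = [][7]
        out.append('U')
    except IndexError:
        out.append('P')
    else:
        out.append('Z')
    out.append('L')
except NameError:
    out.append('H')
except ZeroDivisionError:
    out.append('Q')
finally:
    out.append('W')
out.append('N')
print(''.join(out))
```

Execution trace: 'X' (inner try body) → 'P' (inner except IndexError) → 'L' (try body, no exception) → 'W' (finally) → 'N' (after the try/except). Output: XPLWN

Answer: XPLWN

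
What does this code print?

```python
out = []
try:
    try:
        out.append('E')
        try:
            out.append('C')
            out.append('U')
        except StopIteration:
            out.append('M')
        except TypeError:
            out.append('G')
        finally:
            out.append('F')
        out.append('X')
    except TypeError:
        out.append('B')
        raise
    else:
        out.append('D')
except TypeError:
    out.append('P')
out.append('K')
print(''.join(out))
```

Execution trace: 'E' (try body) → 'C' (inner try body) → 'U' (inner try body, no exception) → 'F' (inner finally) → 'X' (try body, no exception) → 'D' (else) → 'K' (after the try/except). Output: ECUFXDK

Answer: ECUFXDK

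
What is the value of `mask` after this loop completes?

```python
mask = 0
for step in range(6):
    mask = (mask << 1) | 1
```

Build 6 consecutive 1-bits: 0b111111
`mask` takes the values: 0 → 1 → 3 → 7 → 15 → 31 → 63

Answer: 63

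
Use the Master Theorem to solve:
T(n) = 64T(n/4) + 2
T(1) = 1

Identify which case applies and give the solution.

a=64, b=4, f(n)=2. log_4(64) = 3. Since c=0 < 3, Case 1 applies: T(n) = Θ(n^log_b(a)) = O(n^3).

Answer: O(n^3) - Case 1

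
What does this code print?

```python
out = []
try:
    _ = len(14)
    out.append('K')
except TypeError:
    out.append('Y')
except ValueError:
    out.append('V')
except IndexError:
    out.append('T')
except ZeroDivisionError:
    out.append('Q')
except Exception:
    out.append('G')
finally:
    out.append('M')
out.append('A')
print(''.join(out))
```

Execution trace: 'Y' (except TypeError) → 'M' (finally) → 'A' (after the try/except). Output: YMA

Answer: YMA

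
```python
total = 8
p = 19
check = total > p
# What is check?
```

Trace:
`total = 8` → total = 8
`p = 19` → p = 19
`check = total > p` → check = False
So check = False

Answer: False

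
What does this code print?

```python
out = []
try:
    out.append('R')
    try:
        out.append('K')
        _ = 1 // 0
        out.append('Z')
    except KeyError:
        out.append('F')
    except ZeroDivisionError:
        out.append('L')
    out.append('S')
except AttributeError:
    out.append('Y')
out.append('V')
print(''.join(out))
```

Execution trace: 'R' (try body) → 'K' (inner try body) → 'L' (inner except ZeroDivisionError) → 'S' (try body, no exception) → 'V' (after the try/except). Output: RKLSV

Answer: RKLSV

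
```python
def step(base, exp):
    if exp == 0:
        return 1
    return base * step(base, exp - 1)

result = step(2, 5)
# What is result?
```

step(2, 5) = 2 * 2 * 2 * 2 * 2 = 32

Answer: 32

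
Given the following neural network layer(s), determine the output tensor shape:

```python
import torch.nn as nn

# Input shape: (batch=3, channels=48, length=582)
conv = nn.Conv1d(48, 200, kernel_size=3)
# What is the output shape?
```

Input: (3, 48, 582) -> Output: (3, 200, 580)

Answer: (3, 200, 580)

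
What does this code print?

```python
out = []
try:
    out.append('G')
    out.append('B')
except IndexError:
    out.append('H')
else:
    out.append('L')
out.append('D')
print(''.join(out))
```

Execution trace: 'G' (try body) → 'B' (try body, no exception) → 'L' (else) → 'D' (after the try/except). Output: GBLD

Answer: GBLD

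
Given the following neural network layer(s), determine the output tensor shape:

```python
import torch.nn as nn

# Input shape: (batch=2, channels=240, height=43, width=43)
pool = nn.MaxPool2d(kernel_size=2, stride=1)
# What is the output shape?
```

Input: (2, 240, 43, 43) -> Output: (2, 240, 42, 42)

Answer: (2, 240, 42, 42)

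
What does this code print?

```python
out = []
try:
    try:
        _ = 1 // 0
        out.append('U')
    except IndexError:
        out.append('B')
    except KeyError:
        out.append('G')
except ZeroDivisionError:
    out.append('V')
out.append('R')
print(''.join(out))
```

Execution trace: 'V' (outer except ZeroDivisionError) → 'R' (after the try/except). Output: VR

Answer: VR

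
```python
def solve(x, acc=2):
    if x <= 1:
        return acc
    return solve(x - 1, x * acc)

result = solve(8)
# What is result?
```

Accumulator trace (n, acc): (8, 2) -> (7, 16) -> (6, 112) -> (5, 672) -> (4, 3360) -> (3, 13440) -> (2, 40320) -> (1, 80640) -> return 80640

Answer: 80640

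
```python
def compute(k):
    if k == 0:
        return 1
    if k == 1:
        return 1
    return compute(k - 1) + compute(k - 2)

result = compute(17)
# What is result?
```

Build up from base cases: compute(0)=1, compute(1)=1, compute(2)=2, compute(3)=3, compute(4)=5, compute(5)=8, compute(6)=13, ..., compute(17)=2584

Answer: 2584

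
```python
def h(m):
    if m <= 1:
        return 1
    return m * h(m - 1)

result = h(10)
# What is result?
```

h(10) = 10 * 9 * 8 * 7 * 6 * 5 * 4 * 3 * 2 * 1 = 3628800

Answer: 3628800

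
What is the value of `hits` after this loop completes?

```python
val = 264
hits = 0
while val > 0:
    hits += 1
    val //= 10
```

Count digits by repeated division by 10
`hits` takes the values: 0 → 1 → 2 → 3

Answer: 3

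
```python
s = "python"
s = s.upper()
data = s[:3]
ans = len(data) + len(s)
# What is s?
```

Trace:
`s = "python"` → s = 'python'
`s = s.upper()` → s = 'PYTHON'
`data = s[:3]` → data = 'PYT'
`ans = len(data) + len(s)` → ans = 9
So s = 'PYTHON'

Answer: 'PYTHON'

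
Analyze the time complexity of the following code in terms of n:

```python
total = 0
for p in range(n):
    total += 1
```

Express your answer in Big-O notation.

Each loop level contributes: n. Multiplying the contributions gives O(n).

Answer: O(n)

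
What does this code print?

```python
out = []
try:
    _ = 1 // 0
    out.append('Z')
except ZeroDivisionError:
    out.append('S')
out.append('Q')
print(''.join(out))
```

Execution trace: 'S' (except ZeroDivisionError) → 'Q' (after the try/except). Output: SQ

Answer: SQ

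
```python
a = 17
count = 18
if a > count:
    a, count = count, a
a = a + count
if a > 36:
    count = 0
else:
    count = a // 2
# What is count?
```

Trace:
`a = 17` → a = 17
`count = 18` → count = 18
`if a > count: ...` → a > count is False → no variable changes
`a = a + count` → a = 35
`if a > 36: ...` → a > 36 is False, take else branch → count = 17
So count = 17

Answer: 17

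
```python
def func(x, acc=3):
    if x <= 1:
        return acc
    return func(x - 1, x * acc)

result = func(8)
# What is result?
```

Accumulator trace (n, acc): (8, 3) -> (7, 24) -> (6, 168) -> (5, 1008) -> (4, 5040) -> (3, 20160) -> (2, 60480) -> (1, 120960) -> return 120960

Answer: 120960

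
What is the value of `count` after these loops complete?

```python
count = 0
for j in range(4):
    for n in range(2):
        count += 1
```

4 * 2 = 8
`count` takes the values: 0 → 1 → 2 → 3 → 4 → 5 → 6 → 7 → 8

Answer: 8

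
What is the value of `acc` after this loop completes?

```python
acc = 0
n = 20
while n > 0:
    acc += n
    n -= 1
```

Sum 20 down to 1
`acc` takes the values: 0 → 20 → 39 → 57 → 74 → 90 → 105 → 119 → 132 → 144 → 155 → 165 → 174 → 182 → 189 → 195 → 200 → 204 → 207 → 209 → 210

Answer: 210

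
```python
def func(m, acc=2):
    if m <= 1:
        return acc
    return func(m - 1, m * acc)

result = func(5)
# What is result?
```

Accumulator trace (n, acc): (5, 2) -> (4, 10) -> (3, 40) -> (2, 120) -> (1, 240) -> return 240

Answer: 240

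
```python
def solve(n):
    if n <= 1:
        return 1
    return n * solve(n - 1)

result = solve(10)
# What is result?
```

solve(10) = 10 * 9 * 8 * 7 * 6 * 5 * 4 * 3 * 2 * 1 = 3628800

Answer: 3628800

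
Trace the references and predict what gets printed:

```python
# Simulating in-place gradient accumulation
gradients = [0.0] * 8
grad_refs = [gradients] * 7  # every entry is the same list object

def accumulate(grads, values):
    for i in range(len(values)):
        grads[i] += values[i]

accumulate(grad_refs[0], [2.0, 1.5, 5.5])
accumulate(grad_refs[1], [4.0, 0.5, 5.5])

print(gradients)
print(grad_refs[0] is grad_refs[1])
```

Key concept: gradient accumulation aliasing.
Step by step:
`gradients = [0.0] * 8` → gradients = [0.0, 0.0, 0.0, 0.0, 0.0, 0.0, 0.0, 0.0]
`grad_refs = [gradients] * 7` → grad_refs = [[0.0, 0.0, 0.0, 0.0, 0.0, 0.0, 0.0, 0.0], [0.0, 0.0, 0.0, 0.0, 0.0, 0.0, 0.0, 0.0], [0.0, 0.0, 0.0, 0.0, 0.0, 0.0, 0.0, 0.0], [0.0, 0.0, 0.0, 0.0, 0.0, 0.0, 0.0, 0.0], [0.0, 0.0, 0.0, 0.0, 0.0, 0.0, 0.0, 0.0], [0.0, 0.0, 0.0, 0.0, 0.0, 0.0, 0.0, 0.0], [0.0, 0.0, 0.0, 0.0, 0.0, 0.0, 0.0, 0.0]]
`accumulate(grad_refs[0], [2.0, 1.5, 5.5])` → gradients = [2.0, 1.5, 5.5, 0.0, 0.0, 0.0, 0.0, 0.0]; grad_refs = [[2.0, 1.5, 5.5, 0.0, 0.0, 0.0, 0.0, 0.0], [2.0, 1.5, 5.5, 0.0, 0.0, 0.0, 0.0, 0.0], [2.0, 1.5, 5.5, 0.0, 0.0, 0.0, 0.0, 0.0], [2.0, 1.5, 5.5, 0.0, 0.0, 0.0, 0.0, 0.0], [2.0, 1.5, 5.5, 0.0, 0.0, 0.0, 0.0, 0.0], [2.0, 1.5, 5.5, 0.0, 0.0, 0.0, 0.0, 0.0], [2.0, 1.5, 5.5, 0.0, 0.0, 0.0, 0.0, 0.0]]
`accumulate(grad_refs[1], [4.0, 0.5, 5.5])` → gradients = [6.0, 2.0, 11.0, 0.0, 0.0, 0.0, 0.0, 0.0]; grad_refs = [[6.0, 2.0, 11.0, 0.0, 0.0, 0.0, 0.0, 0.0], [6.0, 2.0, 11.0, 0.0, 0.0, 0.0, 0.0, 0.0], [6.0, 2.0, 11.0, 0.0, 0.0, 0.0, 0.0, 0.0], [6.0, 2.0, 11.0, 0.0, 0.0, 0.0, 0.0, 0.0], [6.0, 2.0, 11.0, 0.0, 0.0, 0.0, 0.0, 0.0], [6.0, 2.0, 11.0, 0.0, 0.0, 0.0, 0.0, 0.0], [6.0, 2.0, 11.0, 0.0, 0.0, 0.0, 0.0, 0.0]]
`print(gradients)` → prints [6.0, 2.0, 11.0, 0.0, 0.0, 0.0, 0.0, 0.0]
`print(grad_refs[0] is grad_refs[1])` → prints True

Answer:
[6.0, 2.0, 11.0, 0.0, 0.0, 0.0, 0.0, 0.0]
True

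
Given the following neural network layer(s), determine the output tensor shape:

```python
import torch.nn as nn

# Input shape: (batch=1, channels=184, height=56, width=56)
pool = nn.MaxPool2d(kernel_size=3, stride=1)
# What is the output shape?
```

Input: (1, 184, 56, 56) -> Output: (1, 184, 54, 54)

Answer: (1, 184, 54, 54)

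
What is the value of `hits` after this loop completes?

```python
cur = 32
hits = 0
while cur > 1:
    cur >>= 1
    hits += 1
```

Count right shifts until 1
`hits` takes the values: 0 → 1 → 2 → 3 → 4 → 5

Answer: 5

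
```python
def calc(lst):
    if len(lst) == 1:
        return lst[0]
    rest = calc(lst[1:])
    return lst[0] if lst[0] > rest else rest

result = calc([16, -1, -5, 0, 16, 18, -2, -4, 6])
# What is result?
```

Recursive max over [16, -1, -5, 0, 16, 18, -2, -4, 6] = 18

Answer: 18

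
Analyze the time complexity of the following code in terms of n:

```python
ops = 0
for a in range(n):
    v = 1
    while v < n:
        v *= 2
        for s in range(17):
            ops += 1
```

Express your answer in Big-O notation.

Each loop level contributes: n × log n × 1. Multiplying the contributions gives O(n log n).

Answer: O(n log n)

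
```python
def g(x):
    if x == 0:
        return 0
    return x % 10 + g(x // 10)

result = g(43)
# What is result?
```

Sum of digits of 43: 3 + 4 = 7

Answer: 7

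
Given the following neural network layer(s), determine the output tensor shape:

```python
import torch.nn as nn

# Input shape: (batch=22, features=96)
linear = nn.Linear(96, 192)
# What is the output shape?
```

Input: (22, 96) -> Output: (22, 192)

Answer: (22, 192)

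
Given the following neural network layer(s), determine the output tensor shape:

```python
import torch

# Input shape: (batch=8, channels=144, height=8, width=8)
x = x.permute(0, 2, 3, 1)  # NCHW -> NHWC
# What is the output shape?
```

Input: (8, 144, 8, 8) -> Output: (8, 8, 8, 144)

Answer: (8, 8, 8, 144)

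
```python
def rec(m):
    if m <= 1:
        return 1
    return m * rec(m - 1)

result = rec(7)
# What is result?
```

rec(7) = 7 * 6 * 5 * 4 * 3 * 2 * 1 = 5040

Answer: 5040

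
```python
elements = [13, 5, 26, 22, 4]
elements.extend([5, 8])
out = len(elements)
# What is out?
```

Trace:
`elements = [13, 5, 26, 22, 4]` → elements = [13, 5, 26, 22, 4]
`elements.extend([5, 8])` → elements = [13, 5, 26, 22, 4, 5, 8]
`out = len(elements)` → out = 7
So out = 7

Answer: 7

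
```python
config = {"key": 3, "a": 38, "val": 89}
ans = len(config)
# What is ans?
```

Trace:
`config = {"key": 3, "a": 38, "val": 89}` → config = {'key': 3, 'a': 38, 'val': 89}
`ans = len(config)` → ans = 3
So ans = 3

Answer: 3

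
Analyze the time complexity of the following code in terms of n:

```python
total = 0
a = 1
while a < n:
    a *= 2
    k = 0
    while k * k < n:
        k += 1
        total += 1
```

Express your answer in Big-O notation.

Each loop level contributes: log n × √n. Multiplying the contributions gives O(√n log n).

Answer: O(√n log n)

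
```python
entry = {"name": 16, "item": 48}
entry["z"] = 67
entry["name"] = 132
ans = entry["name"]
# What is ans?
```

Trace:
`entry = {"name": 16, "item": 48}` → entry = {'name': 16, 'item': 48}
`entry["z"] = 67` → entry = {'name': 16, 'item': 48, 'z': 67}
`entry["name"] = 132` → entry = {'name': 132, 'item': 48, 'z': 67}
`ans = entry["name"]` → ans = 132
So ans = 132

Answer: 132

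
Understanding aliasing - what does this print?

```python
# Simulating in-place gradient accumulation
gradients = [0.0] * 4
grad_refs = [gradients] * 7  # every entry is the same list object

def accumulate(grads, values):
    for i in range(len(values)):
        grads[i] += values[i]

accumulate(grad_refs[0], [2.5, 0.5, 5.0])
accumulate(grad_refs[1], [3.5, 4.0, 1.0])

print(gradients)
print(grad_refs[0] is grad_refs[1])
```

Key concept: gradient accumulation aliasing.
Step by step:
`gradients = [0.0] * 4` → gradients = [0.0, 0.0, 0.0, 0.0]
`grad_refs = [gradients] * 7` → grad_refs = [[0.0, 0.0, 0.0, 0.0], [0.0, 0.0, 0.0, 0.0], [0.0, 0.0, 0.0, 0.0], [0.0, 0.0, 0.0, 0.0], [0.0, 0.0, 0.0, 0.0], [0.0, 0.0, 0.0, 0.0], [0.0, 0.0, 0.0, 0.0]]
`accumulate(grad_refs[0], [2.5, 0.5, 5.0])` → gradients = [2.5, 0.5, 5.0, 0.0]; grad_refs = [[2.5, 0.5, 5.0, 0.0], [2.5, 0.5, 5.0, 0.0], [2.5, 0.5, 5.0, 0.0], [2.5, 0.5, 5.0, 0.0], [2.5, 0.5, 5.0, 0.0], [2.5, 0.5, 5.0, 0.0], [2.5, 0.5, 5.0, 0.0]]
`accumulate(grad_refs[1], [3.5, 4.0, 1.0])` → gradients = [6.0, 4.5, 6.0, 0.0]; grad_refs = [[6.0, 4.5, 6.0, 0.0], [6.0, 4.5, 6.0, 0.0], [6.0, 4.5, 6.0, 0.0], [6.0, 4.5, 6.0, 0.0], [6.0, 4.5, 6.0, 0.0], [6.0, 4.5, 6.0, 0.0], [6.0, 4.5, 6.0, 0.0]]
`print(gradients)` → prints [6.0, 4.5, 6.0, 0.0]
`print(grad_refs[0] is grad_refs[1])` → prints True

Answer:
[6.0, 4.5, 6.0, 0.0]
True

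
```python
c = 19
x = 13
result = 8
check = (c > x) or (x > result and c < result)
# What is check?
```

Trace:
`c = 19` → c = 19
`x = 13` → x = 13
`result = 8` → result = 8
`check = (c > x) or (x > result and c < result)` → check = True
So check = True

Answer: True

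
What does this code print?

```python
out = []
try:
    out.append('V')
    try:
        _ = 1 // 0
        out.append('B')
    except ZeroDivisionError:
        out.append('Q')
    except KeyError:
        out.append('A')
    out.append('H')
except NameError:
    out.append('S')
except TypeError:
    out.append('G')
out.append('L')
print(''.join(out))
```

Execution trace: 'V' (try body) → 'Q' (inner except ZeroDivisionError) → 'H' (try body, no exception) → 'L' (after the try/except). Output: VQHL

Answer: VQHL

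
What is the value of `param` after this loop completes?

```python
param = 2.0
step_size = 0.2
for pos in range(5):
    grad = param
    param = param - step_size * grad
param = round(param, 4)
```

Gradient descent: w = 2.0 * (1 - 0.2)^5
`param` takes the values: 2.0 → 1.6 → 1.28 → 1.024 → 0.8192 → 0.65536 → 0.6554

Answer: 0.6554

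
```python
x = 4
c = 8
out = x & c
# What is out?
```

Trace:
`x = 4` → x = 4
`c = 8` → c = 8
`out = x & c` → out = 0
So out = 0

Answer: 0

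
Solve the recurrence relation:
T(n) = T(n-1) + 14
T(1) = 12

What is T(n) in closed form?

Unrolling: T(n) = T(1) + 14·(n-1) = 12 + 14(n-1) = 14n - 2.

Answer: T(n) = 14n - 2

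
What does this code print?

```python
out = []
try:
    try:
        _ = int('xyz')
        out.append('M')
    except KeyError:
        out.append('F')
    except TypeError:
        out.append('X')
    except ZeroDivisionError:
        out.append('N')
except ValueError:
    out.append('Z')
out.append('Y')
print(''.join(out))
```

Execution trace: 'Z' (outer except ValueError) → 'Y' (after the try/except). Output: ZY

Answer: ZY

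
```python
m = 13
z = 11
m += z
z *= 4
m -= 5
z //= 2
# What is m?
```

Trace:
`m = 13` → m = 13
`z = 11` → z = 11
`m += z` → m = 24
`z *= 4` → z = 44
`m -= 5` → m = 19
`z //= 2` → z = 22
So m = 19

Answer: 19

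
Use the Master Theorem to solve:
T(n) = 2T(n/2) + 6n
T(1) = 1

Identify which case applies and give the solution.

a=2, b=2, f(n)=6n. log_2(2) = 1. Since c=1 = 1, Case 2 applies: T(n) = Θ(n^log_b(a) · log n) = O(n log n).

Answer: O(n log n) - Case 2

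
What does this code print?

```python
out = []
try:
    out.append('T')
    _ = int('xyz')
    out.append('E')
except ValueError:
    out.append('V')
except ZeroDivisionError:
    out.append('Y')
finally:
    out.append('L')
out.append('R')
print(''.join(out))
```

Execution trace: 'T' (try body) → 'V' (except ValueError) → 'L' (finally) → 'R' (after the try/except). Output: TVLR

Answer: TVLR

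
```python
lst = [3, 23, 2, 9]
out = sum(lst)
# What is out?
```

Trace:
`lst = [3, 23, 2, 9]` → lst = [3, 23, 2, 9]
`out = sum(lst)` → out = 37
So out = 37

Answer: 37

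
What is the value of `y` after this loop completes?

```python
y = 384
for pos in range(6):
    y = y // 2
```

Halve 6 times: 384 // 2^6 = 6
`y` takes the values: 384 → 192 → 96 → 48 → 24 → 12 → 6

Answer: 6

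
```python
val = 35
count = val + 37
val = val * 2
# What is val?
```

Trace:
`val = 35` → val = 35
`count = val + 37` → count = 72
`val = val * 2` → val = 70
So val = 70

Answer: 70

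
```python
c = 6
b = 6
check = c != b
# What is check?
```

Trace:
`c = 6` → c = 6
`b = 6` → b = 6
`check = c != b` → check = False
So check = False

Answer: False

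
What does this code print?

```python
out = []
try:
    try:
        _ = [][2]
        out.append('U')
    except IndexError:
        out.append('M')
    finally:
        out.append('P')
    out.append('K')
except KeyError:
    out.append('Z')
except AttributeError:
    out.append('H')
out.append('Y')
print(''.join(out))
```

Execution trace: 'M' (inner except IndexError) → 'P' (inner finally) → 'K' (try body, no exception) → 'Y' (after the try/except). Output: MPKY

Answer: MPKY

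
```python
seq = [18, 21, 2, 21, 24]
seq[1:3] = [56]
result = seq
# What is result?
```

Trace:
`seq = [18, 21, 2, 21, 24]` → seq = [18, 21, 2, 21, 24]
`seq[1:3] = [56]` → seq = [18, 56, 21, 24]
`result = seq` → result = [18, 56, 21, 24]
So result = [18, 56, 21, 24]

Answer: [18, 56, 21, 24]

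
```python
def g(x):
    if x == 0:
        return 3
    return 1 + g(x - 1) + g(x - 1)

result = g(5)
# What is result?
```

g(x) = 1 + 2·g(x-1), g(0)=3. Closed form: (3+1)·2^5 - 1 = 127.

Answer: 127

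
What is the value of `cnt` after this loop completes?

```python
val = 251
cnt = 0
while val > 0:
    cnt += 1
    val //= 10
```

Count digits by repeated division by 10
`cnt` takes the values: 0 → 1 → 2 → 3

Answer: 3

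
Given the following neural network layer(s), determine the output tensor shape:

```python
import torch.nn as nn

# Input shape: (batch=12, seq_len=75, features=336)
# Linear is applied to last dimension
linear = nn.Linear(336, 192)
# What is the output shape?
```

Input: (12, 75, 336) -> Output: (12, 75, 192)

Answer: (12, 75, 192)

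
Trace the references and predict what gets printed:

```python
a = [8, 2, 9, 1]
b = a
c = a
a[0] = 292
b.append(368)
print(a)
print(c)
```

Key concept: multiple aliases.
Step by step:
`a = [8, 2, 9, 1]` → a = [8, 2, 9, 1]
`b = a` → b = [8, 2, 9, 1] (same object as a)
`c = a` → c = [8, 2, 9, 1] (same object as a, b)
`a[0] = 292` → a = [292, 2, 9, 1] (same object as b, c); b = [292, 2, 9, 1] (same object as a, c); c = [292, 2, 9, 1] (same object as a, b)
`b.append(368)` → a = [292, 2, 9, 1, 368] (same object as b, c); b = [292, 2, 9, 1, 368] (same object as a, c); c = [292, 2, 9, 1, 368] (same object as a, b)
`print(a)` → prints [292, 2, 9, 1, 368]
`print(c)` → prints [292, 2, 9, 1, 368]

Answer:
[292, 2, 9, 1, 368]
[292, 2, 9, 1, 368]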